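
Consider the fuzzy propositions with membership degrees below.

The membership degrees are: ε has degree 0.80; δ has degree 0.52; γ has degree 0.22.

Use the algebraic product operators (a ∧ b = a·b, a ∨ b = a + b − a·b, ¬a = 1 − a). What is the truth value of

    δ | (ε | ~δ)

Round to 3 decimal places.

0.950

~δ = 1 − 0.5200 = 0.4800
ε | ~δ = a + b − a·b on (0.8000, 0.4800) = 0.8960
δ | (ε | ~δ) = a + b − a·b on (0.5200, 0.8960) = 0.9501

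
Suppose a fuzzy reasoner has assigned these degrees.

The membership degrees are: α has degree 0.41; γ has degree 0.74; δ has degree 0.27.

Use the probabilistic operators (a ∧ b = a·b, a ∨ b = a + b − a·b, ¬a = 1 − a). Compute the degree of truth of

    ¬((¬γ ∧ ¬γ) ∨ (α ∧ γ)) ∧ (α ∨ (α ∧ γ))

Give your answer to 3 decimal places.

¬γ = 1 − 0.7400 = 0.2600
¬γ = 1 − 0.7400 = 0.2600
¬γ ∧ ¬γ = a·b on (0.2600, 0.2600) = 0.0676
α ∧ γ = a·b on (0.4100, 0.7400) = 0.3034
(¬γ ∧ ¬γ) ∨ (α ∧ γ) = a + b − a·b on (0.0676, 0.3034) = 0.3505
¬((¬γ ∧ ¬γ) ∨ (α ∧ γ)) = 1 − 0.3505 = 0.6495
α ∧ γ = a·b on (0.4100, 0.7400) = 0.3034
α ∨ (α ∧ γ) = a + b − a·b on (0.4100, 0.3034) = 0.5890
¬((¬γ ∧ ¬γ) ∨ (α ∧ γ)) ∧ (α ∨ (α ∧ γ)) = a·b on (0.6495, 0.5890) = 0.3826

0.383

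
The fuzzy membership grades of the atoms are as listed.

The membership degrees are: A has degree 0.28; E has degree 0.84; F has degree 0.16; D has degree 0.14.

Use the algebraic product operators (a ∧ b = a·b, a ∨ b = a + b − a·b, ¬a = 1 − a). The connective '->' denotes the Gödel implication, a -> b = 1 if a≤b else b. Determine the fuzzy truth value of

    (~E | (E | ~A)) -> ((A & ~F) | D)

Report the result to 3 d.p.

~E = 1 − 0.8400 = 0.1600
~A = 1 − 0.2800 = 0.7200
E | ~A = a + b − a·b on (0.8400, 0.7200) = 0.9552
~E | (E | ~A) = a + b − a·b on (0.1600, 0.9552) = 0.9624
~F = 1 − 0.1600 = 0.8400
A & ~F = a·b on (0.2800, 0.8400) = 0.2352
(A & ~F) | D = a + b − a·b on (0.2352, 0.1400) = 0.3423
(~E | (E | ~A)) -> ((A & ~F) | D)  [Gödel: 1 if a≤b else b] with a=0.9624, b=0.3423 → 0.3423

0.342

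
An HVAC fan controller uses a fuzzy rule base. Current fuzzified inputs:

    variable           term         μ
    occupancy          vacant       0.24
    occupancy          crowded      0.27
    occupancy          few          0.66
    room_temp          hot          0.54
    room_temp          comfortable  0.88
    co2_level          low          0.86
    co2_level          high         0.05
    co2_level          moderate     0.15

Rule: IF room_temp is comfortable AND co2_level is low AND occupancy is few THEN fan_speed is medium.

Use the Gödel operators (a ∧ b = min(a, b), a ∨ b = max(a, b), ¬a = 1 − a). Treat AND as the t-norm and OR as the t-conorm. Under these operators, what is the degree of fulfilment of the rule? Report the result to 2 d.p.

firing strength: comfortable=0.88, low=0.86, few=0.66; AND[min(a, b)] → w = 0.66

0.66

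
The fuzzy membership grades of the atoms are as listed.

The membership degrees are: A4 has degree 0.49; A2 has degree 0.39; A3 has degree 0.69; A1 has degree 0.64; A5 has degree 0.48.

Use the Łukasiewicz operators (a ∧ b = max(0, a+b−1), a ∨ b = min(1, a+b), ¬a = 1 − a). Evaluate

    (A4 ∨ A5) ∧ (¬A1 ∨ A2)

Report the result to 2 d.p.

A4 ∨ A5 = min(1, a+b) on (0.49, 0.48) = 0.97
¬A1 = 1 − 0.64 = 0.36
¬A1 ∨ A2 = min(1, a+b) on (0.36, 0.39) = 0.75
(A4 ∨ A5) ∧ (¬A1 ∨ A2) = max(0, a+b−1) on (0.97, 0.75) = 0.72

0.72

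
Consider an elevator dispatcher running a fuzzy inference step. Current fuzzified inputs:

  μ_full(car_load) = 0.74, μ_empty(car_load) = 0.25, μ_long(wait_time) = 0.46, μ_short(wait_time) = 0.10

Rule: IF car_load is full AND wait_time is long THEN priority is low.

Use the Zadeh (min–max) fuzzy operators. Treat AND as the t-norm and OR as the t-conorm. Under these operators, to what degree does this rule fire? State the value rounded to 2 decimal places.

0.46

firing strength: full=0.74, long=0.46; AND[min(a, b)] → w = 0.46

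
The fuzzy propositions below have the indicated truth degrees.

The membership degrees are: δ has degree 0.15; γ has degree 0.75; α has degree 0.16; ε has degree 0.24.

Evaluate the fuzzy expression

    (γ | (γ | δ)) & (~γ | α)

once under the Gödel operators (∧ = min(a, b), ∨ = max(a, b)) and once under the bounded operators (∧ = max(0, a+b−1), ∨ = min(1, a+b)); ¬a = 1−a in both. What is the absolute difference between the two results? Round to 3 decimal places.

Under Gödel:
  γ | δ = max(a, b) on (0.75, 0.15) = 0.75
  γ | (γ | δ) = max(a, b) on (0.75, 0.75) = 0.75
  ~γ = 1 − 0.75 = 0.25
  ~γ | α = max(a, b) on (0.25, 0.16) = 0.25
  (γ | (γ | δ)) & (~γ | α) = min(a, b) on (0.75, 0.25) = 0.25
  → value = 0.2500
Under bounded:
  γ | δ = min(1, a+b) on (0.75, 0.15) = 0.90
  γ | (γ | δ) = min(1, a+b) on (0.75, 0.90) = 1.00
  ~γ = 1 − 0.75 = 0.25
  ~γ | α = min(1, a+b) on (0.25, 0.16) = 0.41
  (γ | (γ | δ)) & (~γ | α) = max(0, a+b−1) on (1.00, 0.41) = 0.41
  → value = 0.4100
|0.2500 − 0.4100| = 0.160

0.160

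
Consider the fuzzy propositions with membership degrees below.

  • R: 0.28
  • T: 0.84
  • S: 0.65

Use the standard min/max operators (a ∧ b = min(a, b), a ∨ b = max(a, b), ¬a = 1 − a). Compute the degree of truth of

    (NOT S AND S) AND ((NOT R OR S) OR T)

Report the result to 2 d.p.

NOT S = 1 − 0.65 = 0.35
NOT S AND S = min(a, b) on (0.35, 0.65) = 0.35
NOT R = 1 − 0.28 = 0.72
NOT R OR S = max(a, b) on (0.72, 0.65) = 0.72
(NOT R OR S) OR T = max(a, b) on (0.72, 0.84) = 0.84
(NOT S AND S) AND ((NOT R OR S) OR T) = min(a, b) on (0.35, 0.84) = 0.35

0.35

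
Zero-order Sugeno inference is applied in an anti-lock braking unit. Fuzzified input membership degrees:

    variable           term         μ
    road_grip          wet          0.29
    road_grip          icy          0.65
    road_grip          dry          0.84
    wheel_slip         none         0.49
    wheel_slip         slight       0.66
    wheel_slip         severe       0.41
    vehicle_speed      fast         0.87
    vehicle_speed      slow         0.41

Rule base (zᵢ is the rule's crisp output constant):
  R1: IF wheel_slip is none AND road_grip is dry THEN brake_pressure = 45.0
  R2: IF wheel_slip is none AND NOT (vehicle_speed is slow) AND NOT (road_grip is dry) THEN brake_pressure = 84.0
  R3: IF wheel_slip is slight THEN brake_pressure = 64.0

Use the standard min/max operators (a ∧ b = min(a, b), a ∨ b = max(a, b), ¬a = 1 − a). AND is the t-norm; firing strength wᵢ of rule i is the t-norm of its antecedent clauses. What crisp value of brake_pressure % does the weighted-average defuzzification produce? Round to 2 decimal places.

59.34

R1 (z=45.0): none=0.49, dry=0.84; AND[min(a, b)] → w = 0.49
R2 (z=84.0): none=0.49, ¬slow=1−0.41=0.59, ¬dry=1−0.84=0.16; AND[min(a, b)] → w = 0.16
R3 (z=64.0): slight=0.66 → w = 0.66
Weighted average = (0.49·45.0 + 0.16·84.0 + 0.66·64.0) / (0.49 + 0.16 + 0.66)
  = 77.7300 / 1.3100 = 59.34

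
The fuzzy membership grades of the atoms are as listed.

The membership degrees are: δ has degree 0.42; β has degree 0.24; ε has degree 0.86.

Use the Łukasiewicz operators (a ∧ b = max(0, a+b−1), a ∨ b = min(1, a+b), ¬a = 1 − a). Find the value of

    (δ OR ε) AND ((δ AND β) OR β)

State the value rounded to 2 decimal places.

δ OR ε = min(1, a+b) on (0.42, 0.86) = 1.00
δ AND β = max(0, a+b−1) on (0.42, 0.24) = 0.00
(δ AND β) OR β = min(1, a+b) on (0.00, 0.24) = 0.24
(δ OR ε) AND ((δ AND β) OR β) = max(0, a+b−1) on (1.00, 0.24) = 0.24

0.24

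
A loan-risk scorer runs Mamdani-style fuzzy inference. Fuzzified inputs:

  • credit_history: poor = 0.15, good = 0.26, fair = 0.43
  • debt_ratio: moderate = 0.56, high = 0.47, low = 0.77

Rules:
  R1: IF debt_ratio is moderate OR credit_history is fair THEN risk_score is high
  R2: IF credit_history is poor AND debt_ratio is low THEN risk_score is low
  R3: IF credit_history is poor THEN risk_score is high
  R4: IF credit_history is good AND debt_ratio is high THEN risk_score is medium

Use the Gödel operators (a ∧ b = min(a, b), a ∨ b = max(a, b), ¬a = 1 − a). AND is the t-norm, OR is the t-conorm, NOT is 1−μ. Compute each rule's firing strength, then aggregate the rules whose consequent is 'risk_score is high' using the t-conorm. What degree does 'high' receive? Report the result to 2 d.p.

0.56

R1: moderate=0.56, fair=0.43; OR[max(a, b)] → w = 0.56
R2: poor=0.15, low=0.77; AND[min(a, b)] → w = 0.15
R3: poor=0.15 → w = 0.15
R4: good=0.26, high=0.47; AND[min(a, b)] → w = 0.26
Rules with consequent 'high': {R1, R3} → strengths 0.56, 0.15
Aggregate via t-conorm [max(a, b)]: 0.56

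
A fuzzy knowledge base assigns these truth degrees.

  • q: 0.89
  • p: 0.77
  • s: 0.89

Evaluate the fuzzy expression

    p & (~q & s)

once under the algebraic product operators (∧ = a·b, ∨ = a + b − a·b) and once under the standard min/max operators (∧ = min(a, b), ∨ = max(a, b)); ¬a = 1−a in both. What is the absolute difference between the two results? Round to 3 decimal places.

Under algebraic product:
  ~q = 1 − 0.8900 = 0.1100
  ~q & s = a·b on (0.1100, 0.8900) = 0.0979
  p & (~q & s) = a·b on (0.7700, 0.0979) = 0.0754
  → value = 0.0754
Under standard min/max:
  ~q = 1 − 0.89 = 0.11
  ~q & s = min(a, b) on (0.11, 0.89) = 0.11
  p & (~q & s) = min(a, b) on (0.77, 0.11) = 0.11
  → value = 0.1100
|0.0754 − 0.1100| = 0.035

0.035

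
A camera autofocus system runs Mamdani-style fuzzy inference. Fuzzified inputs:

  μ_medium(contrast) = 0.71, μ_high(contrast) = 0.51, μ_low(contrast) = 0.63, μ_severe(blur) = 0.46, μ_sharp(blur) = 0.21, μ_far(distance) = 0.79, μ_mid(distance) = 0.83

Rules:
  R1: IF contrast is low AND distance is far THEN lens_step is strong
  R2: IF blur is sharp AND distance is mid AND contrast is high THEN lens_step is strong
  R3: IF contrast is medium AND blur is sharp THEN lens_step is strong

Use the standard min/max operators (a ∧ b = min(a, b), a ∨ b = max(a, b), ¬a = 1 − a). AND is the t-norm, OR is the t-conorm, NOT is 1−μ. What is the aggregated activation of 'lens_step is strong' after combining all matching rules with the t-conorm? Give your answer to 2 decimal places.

0.63

R1: low=0.63, far=0.79; AND[min(a, b)] → w = 0.63
R2: sharp=0.21, mid=0.83, high=0.51; AND[min(a, b)] → w = 0.21
R3: medium=0.71, sharp=0.21; AND[min(a, b)] → w = 0.21
Rules with consequent 'strong': {R1, R2, R3} → strengths 0.63, 0.21, 0.21
Aggregate via t-conorm [max(a, b)]: 0.63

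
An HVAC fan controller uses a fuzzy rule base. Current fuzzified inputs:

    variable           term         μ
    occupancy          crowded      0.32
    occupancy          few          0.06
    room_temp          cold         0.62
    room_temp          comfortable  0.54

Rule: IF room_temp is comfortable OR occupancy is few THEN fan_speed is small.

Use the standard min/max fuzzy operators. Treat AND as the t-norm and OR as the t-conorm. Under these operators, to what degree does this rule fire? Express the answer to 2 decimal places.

firing strength: comfortable=0.54, few=0.06; OR[max(a, b)] → w = 0.54

0.54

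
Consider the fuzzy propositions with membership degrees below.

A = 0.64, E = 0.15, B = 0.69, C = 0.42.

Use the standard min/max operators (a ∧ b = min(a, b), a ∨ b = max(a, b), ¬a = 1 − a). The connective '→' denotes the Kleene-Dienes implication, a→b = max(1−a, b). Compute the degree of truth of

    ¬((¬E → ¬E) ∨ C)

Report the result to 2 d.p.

0.15

¬E = 1 − 0.15 = 0.85
¬E = 1 − 0.15 = 0.85
¬E → ¬E  [Kleene-Dienes: max(1−a, b)] with a=0.85, b=0.85 → 0.85
(¬E → ¬E) ∨ C = max(a, b) on (0.85, 0.42) = 0.85
¬((¬E → ¬E) ∨ C) = 1 − 0.85 = 0.15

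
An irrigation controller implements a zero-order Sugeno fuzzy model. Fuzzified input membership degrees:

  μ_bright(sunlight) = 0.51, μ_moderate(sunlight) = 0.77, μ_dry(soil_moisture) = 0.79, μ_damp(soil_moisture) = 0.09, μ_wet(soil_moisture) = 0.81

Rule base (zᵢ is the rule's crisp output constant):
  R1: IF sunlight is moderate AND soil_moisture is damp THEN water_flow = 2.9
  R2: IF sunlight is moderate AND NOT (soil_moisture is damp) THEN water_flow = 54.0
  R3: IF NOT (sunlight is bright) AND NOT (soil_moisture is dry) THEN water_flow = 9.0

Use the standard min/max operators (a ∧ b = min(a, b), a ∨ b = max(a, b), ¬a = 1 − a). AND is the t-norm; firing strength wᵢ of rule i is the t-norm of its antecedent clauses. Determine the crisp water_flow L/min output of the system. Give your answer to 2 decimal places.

40.87

R1 (z=2.9): moderate=0.77, damp=0.09; AND[min(a, b)] → w = 0.09
R2 (z=54.0): moderate=0.77, ¬damp=1−0.09=0.91; AND[min(a, b)] → w = 0.77
R3 (z=9.0): ¬bright=1−0.51=0.49, ¬dry=1−0.79=0.21; AND[min(a, b)] → w = 0.21
Weighted average = (0.09·2.9 + 0.77·54.0 + 0.21·9.0) / (0.09 + 0.77 + 0.21)
  = 43.7310 / 1.0700 = 40.87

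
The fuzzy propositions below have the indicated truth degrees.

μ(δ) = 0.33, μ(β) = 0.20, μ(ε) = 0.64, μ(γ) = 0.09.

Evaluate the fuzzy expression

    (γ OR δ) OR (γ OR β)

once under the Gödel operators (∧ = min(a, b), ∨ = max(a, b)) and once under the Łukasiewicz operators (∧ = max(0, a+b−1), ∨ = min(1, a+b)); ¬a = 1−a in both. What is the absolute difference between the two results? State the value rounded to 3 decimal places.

0.380

Under Gödel:
  γ OR δ = max(a, b) on (0.09, 0.33) = 0.33
  γ OR β = max(a, b) on (0.09, 0.20) = 0.20
  (γ OR δ) OR (γ OR β) = max(a, b) on (0.33, 0.20) = 0.33
  → value = 0.3300
Under Łukasiewicz:
  γ OR δ = min(1, a+b) on (0.09, 0.33) = 0.42
  γ OR β = min(1, a+b) on (0.09, 0.20) = 0.29
  (γ OR δ) OR (γ OR β) = min(1, a+b) on (0.42, 0.29) = 0.71
  → value = 0.7100
|0.3300 − 0.7100| = 0.380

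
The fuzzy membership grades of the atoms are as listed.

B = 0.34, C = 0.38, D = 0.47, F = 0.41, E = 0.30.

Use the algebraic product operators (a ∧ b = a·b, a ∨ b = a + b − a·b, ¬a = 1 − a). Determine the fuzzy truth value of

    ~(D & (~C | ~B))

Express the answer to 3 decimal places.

~C = 1 − 0.3800 = 0.6200
~B = 1 − 0.3400 = 0.6600
~C | ~B = a + b − a·b on (0.6200, 0.6600) = 0.8708
D & (~C | ~B) = a·b on (0.4700, 0.8708) = 0.4093
~(D & (~C | ~B)) = 1 − 0.4093 = 0.5907

0.591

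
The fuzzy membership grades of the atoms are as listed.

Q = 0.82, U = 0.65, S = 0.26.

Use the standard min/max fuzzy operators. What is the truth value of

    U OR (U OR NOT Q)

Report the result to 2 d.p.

0.65

NOT Q = 1 − 0.82 = 0.18
U OR NOT Q = max(a, b) on (0.65, 0.18) = 0.65
U OR (U OR NOT Q) = max(a, b) on (0.65, 0.65) = 0.65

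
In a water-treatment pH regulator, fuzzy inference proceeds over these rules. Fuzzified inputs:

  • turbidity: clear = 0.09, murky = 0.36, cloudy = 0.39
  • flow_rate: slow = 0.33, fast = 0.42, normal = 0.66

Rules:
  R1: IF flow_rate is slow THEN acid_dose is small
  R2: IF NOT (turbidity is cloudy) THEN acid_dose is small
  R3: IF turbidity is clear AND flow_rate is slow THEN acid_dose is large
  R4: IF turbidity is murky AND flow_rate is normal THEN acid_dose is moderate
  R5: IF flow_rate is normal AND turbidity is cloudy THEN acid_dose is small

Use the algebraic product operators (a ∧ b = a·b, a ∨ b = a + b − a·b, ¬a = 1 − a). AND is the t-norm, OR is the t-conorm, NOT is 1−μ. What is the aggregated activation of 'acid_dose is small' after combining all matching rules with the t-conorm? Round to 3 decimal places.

0.806

R1: slow=0.33 → w = 0.3300
R2: ¬cloudy=1−0.39=0.61 → w = 0.6100
R3: clear=0.09, slow=0.33; AND[a·b] → w = 0.0297
R4: murky=0.36, normal=0.66; AND[a·b] → w = 0.2376
R5: normal=0.66, cloudy=0.39; AND[a·b] → w = 0.2574
Rules with consequent 'small': {R1, R2, R5} → strengths 0.3300, 0.6100, 0.2574
Aggregate via t-conorm [a + b − a·b]: 0.8060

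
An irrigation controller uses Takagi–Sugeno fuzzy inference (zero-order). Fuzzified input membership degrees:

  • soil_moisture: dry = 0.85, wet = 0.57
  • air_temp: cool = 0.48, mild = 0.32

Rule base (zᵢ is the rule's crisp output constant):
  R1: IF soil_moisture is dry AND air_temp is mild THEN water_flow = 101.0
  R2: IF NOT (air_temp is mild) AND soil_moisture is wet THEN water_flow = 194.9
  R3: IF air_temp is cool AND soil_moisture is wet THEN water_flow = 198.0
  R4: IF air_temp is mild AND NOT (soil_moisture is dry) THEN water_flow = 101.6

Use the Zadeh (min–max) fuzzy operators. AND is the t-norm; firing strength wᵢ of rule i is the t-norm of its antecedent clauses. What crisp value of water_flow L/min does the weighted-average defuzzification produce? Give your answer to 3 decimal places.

R1 (z=101.0): dry=0.85, mild=0.32; AND[min(a, b)] → w = 0.32
R2 (z=194.9): ¬mild=1−0.32=0.68, wet=0.57; AND[min(a, b)] → w = 0.57
R3 (z=198.0): cool=0.48, wet=0.57; AND[min(a, b)] → w = 0.48
R4 (z=101.6): mild=0.32, ¬dry=1−0.85=0.15; AND[min(a, b)] → w = 0.15
Weighted average = (0.32·101.0 + 0.57·194.9 + 0.48·198.0 + 0.15·101.6) / (0.32 + 0.57 + 0.48 + 0.15)
  = 253.6930 / 1.5200 = 166.903

166.903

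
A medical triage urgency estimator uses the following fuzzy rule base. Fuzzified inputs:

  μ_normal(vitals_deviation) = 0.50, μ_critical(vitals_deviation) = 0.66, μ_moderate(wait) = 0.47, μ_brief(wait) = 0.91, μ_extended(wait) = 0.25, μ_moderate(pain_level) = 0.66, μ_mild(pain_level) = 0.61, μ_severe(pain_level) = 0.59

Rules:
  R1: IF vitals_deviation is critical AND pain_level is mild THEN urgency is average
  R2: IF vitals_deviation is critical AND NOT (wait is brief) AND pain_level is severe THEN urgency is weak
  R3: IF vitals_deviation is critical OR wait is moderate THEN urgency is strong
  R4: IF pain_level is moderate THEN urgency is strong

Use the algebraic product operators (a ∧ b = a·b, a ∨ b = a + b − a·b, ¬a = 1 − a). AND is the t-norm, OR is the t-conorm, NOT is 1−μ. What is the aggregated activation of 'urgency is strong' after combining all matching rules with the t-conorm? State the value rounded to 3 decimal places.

0.939

R1: critical=0.66, mild=0.61; AND[a·b] → w = 0.4026
R2: critical=0.66, ¬brief=1−0.91=0.09, severe=0.59; AND[a·b] → w = 0.0350
R3: critical=0.66, moderate=0.47; OR[a + b − a·b] → w = 0.8198
R4: moderate=0.66 → w = 0.6600
Rules with consequent 'strong': {R3, R4} → strengths 0.8198, 0.6600
Aggregate via t-conorm [a + b − a·b]: 0.9387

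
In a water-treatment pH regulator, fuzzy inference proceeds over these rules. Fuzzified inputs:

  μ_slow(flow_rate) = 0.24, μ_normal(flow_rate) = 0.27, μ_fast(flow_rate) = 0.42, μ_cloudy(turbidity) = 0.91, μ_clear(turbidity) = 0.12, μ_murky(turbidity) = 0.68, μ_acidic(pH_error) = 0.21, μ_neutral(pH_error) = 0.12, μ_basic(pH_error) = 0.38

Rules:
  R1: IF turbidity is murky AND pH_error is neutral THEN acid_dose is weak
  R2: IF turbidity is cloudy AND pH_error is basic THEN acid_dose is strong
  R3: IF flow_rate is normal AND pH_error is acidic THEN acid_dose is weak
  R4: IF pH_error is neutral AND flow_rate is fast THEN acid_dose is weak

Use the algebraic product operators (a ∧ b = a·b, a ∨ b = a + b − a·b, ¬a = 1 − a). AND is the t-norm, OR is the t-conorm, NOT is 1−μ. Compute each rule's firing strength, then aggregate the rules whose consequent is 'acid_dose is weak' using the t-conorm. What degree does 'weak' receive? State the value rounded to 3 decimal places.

0.177

R1: murky=0.68, neutral=0.12; AND[a·b] → w = 0.0816
R2: cloudy=0.91, basic=0.38; AND[a·b] → w = 0.3458
R3: normal=0.27, acidic=0.21; AND[a·b] → w = 0.0567
R4: neutral=0.12, fast=0.42; AND[a·b] → w = 0.0504
Rules with consequent 'weak': {R1, R3, R4} → strengths 0.0816, 0.0567, 0.0504
Aggregate via t-conorm [a + b − a·b]: 0.1773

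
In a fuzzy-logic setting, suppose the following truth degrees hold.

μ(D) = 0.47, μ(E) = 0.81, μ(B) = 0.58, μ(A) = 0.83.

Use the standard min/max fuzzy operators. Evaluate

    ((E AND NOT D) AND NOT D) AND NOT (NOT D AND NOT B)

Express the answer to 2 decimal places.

0.53

NOT D = 1 − 0.47 = 0.53
E AND NOT D = min(a, b) on (0.81, 0.53) = 0.53
NOT D = 1 − 0.47 = 0.53
(E AND NOT D) AND NOT D = min(a, b) on (0.53, 0.53) = 0.53
NOT D = 1 − 0.47 = 0.53
NOT B = 1 − 0.58 = 0.42
NOT D AND NOT B = min(a, b) on (0.53, 0.42) = 0.42
NOT (NOT D AND NOT B) = 1 − 0.42 = 0.58
((E AND NOT D) AND NOT D) AND NOT (NOT D AND NOT B) = min(a, b) on (0.53, 0.58) = 0.53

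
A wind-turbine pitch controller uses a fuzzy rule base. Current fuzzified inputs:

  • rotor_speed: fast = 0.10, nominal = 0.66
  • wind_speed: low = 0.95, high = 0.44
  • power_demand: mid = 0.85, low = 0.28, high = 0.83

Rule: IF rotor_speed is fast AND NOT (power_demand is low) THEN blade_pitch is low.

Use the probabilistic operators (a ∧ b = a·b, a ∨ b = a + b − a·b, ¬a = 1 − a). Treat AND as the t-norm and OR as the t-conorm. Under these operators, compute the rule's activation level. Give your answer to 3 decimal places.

0.072

firing strength: fast=0.10, ¬low=1−0.28=0.72; AND[a·b] → w = 0.0720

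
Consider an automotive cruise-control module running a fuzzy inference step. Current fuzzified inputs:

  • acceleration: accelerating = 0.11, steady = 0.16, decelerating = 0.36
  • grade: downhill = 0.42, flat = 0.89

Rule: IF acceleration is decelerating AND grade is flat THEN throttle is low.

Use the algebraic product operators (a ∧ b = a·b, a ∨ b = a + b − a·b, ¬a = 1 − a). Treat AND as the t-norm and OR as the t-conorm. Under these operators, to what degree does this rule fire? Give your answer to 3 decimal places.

firing strength: decelerating=0.36, flat=0.89; AND[a·b] → w = 0.3204

0.320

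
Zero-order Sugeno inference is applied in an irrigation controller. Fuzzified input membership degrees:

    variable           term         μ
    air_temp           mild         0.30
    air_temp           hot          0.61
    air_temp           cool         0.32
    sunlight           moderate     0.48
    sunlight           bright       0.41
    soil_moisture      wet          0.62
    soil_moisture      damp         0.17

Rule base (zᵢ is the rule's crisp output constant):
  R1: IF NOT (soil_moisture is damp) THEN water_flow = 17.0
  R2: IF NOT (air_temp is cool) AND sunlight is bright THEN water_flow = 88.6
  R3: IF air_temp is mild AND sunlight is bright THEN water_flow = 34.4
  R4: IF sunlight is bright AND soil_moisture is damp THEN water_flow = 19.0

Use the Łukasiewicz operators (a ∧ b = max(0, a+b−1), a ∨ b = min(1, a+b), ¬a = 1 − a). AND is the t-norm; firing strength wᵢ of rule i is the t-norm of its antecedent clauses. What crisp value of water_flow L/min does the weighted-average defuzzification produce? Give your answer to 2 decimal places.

24.00

R1 (z=17.0): ¬damp=1−0.17=0.83 → w = 0.83
R2 (z=88.6): ¬cool=1−0.32=0.68, bright=0.41; AND[max(0, a+b−1)] → w = 0.09
R3 (z=34.4): mild=0.30, bright=0.41; AND[max(0, a+b−1)] → w = 0.00
R4 (z=19.0): bright=0.41, damp=0.17; AND[max(0, a+b−1)] → w = 0.00
Weighted average = (0.83·17.0 + 0.09·88.6 + 0.00·34.4 + 0.00·19.0) / (0.83 + 0.09 + 0.00 + 0.00)
  = 22.0840 / 0.9200 = 24.00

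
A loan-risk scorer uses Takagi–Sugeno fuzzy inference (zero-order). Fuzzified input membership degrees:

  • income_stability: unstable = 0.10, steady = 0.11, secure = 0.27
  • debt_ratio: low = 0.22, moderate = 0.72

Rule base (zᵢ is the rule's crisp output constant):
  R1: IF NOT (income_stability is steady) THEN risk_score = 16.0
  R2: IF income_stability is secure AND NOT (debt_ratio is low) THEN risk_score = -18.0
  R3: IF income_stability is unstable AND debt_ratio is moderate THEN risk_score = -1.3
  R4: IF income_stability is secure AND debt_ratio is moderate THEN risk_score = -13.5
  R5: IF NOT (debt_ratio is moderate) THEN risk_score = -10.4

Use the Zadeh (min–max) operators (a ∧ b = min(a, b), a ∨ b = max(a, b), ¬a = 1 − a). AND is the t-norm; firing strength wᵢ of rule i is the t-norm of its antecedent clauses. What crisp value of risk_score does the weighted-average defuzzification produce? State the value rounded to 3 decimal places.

1.488

R1 (z=16.0): ¬steady=1−0.11=0.89 → w = 0.89
R2 (z=-18.0): secure=0.27, ¬low=1−0.22=0.78; AND[min(a, b)] → w = 0.27
R3 (z=-1.3): unstable=0.10, moderate=0.72; AND[min(a, b)] → w = 0.10
R4 (z=-13.5): secure=0.27, moderate=0.72; AND[min(a, b)] → w = 0.27
R5 (z=-10.4): ¬moderate=1−0.72=0.28 → w = 0.28
Weighted average = (0.89·16.0 + 0.27·-18.0 + 0.10·-1.3 + 0.27·-13.5 + 0.28·-10.4) / (0.89 + 0.27 + 0.10 + 0.27 + 0.28)
  = 2.6930 / 1.8100 = 1.488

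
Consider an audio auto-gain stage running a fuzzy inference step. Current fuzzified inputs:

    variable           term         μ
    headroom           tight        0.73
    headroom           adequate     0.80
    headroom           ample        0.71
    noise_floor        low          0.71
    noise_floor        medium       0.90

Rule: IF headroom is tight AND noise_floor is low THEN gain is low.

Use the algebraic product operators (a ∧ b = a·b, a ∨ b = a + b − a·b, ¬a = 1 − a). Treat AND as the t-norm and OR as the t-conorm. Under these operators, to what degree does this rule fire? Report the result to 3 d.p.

0.518

firing strength: tight=0.73, low=0.71; AND[a·b] → w = 0.5183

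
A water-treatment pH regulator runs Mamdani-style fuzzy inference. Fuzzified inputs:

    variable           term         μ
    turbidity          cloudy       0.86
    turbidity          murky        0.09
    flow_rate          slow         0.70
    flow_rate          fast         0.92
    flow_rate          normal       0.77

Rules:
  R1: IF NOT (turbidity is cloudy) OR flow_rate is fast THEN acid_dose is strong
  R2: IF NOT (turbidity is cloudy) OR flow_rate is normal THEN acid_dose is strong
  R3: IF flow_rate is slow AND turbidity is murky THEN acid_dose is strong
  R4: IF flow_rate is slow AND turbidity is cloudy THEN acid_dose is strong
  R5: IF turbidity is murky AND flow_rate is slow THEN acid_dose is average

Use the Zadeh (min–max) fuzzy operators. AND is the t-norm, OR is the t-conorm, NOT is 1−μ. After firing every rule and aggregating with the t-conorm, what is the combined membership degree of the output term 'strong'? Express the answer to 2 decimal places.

R1: ¬cloudy=1−0.86=0.14, fast=0.92; OR[max(a, b)] → w = 0.92
R2: ¬cloudy=1−0.86=0.14, normal=0.77; OR[max(a, b)] → w = 0.77
R3: slow=0.70, murky=0.09; AND[min(a, b)] → w = 0.09
R4: slow=0.70, cloudy=0.86; AND[min(a, b)] → w = 0.70
R5: murky=0.09, slow=0.70; AND[min(a, b)] → w = 0.09
Rules with consequent 'strong': {R1, R2, R3, R4} → strengths 0.92, 0.77, 0.09, 0.70
Aggregate via t-conorm [max(a, b)]: 0.92

0.92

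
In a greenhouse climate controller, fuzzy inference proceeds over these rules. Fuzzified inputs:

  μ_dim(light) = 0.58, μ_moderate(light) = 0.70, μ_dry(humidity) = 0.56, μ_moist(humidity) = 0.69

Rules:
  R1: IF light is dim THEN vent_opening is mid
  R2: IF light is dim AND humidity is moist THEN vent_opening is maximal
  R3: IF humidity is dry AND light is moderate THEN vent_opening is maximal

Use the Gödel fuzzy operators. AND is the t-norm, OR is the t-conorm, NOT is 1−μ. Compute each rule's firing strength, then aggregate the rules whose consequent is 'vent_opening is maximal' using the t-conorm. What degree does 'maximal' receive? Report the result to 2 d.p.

R1: dim=0.58 → w = 0.58
R2: dim=0.58, moist=0.69; AND[min(a, b)] → w = 0.58
R3: dry=0.56, moderate=0.70; AND[min(a, b)] → w = 0.56
Rules with consequent 'maximal': {R2, R3} → strengths 0.58, 0.56
Aggregate via t-conorm [max(a, b)]: 0.58

0.58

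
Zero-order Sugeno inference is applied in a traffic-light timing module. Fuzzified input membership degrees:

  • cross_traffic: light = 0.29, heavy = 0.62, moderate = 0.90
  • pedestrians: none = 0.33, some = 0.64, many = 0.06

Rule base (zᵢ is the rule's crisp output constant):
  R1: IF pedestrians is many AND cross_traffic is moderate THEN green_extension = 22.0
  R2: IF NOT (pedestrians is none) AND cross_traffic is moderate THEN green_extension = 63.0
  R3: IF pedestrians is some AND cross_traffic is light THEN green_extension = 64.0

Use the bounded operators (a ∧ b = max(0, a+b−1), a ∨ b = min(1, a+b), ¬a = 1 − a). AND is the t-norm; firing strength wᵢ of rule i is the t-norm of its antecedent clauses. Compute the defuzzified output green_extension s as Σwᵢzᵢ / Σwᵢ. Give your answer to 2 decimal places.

63.00

R1 (z=22.0): many=0.06, moderate=0.90; AND[max(0, a+b−1)] → w = 0.00
R2 (z=63.0): ¬none=1−0.33=0.67, moderate=0.90; AND[max(0, a+b−1)] → w = 0.57
R3 (z=64.0): some=0.64, light=0.29; AND[max(0, a+b−1)] → w = 0.00
Weighted average = (0.00·22.0 + 0.57·63.0 + 0.00·64.0) / (0.00 + 0.57 + 0.00)
  = 35.9100 / 0.5700 = 63.00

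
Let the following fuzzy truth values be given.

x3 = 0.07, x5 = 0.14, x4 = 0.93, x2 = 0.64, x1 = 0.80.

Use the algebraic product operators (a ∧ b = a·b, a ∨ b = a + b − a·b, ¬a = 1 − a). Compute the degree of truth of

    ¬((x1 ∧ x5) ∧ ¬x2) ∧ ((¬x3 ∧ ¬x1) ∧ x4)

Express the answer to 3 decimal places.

x1 ∧ x5 = a·b on (0.8000, 0.1400) = 0.1120
¬x2 = 1 − 0.6400 = 0.3600
(x1 ∧ x5) ∧ ¬x2 = a·b on (0.1120, 0.3600) = 0.0403
¬((x1 ∧ x5) ∧ ¬x2) = 1 − 0.0403 = 0.9597
¬x3 = 1 − 0.0700 = 0.9300
¬x1 = 1 − 0.8000 = 0.2000
¬x3 ∧ ¬x1 = a·b on (0.9300, 0.2000) = 0.1860
(¬x3 ∧ ¬x1) ∧ x4 = a·b on (0.1860, 0.9300) = 0.1730
¬((x1 ∧ x5) ∧ ¬x2) ∧ ((¬x3 ∧ ¬x1) ∧ x4) = a·b on (0.9597, 0.1730) = 0.1660

0.166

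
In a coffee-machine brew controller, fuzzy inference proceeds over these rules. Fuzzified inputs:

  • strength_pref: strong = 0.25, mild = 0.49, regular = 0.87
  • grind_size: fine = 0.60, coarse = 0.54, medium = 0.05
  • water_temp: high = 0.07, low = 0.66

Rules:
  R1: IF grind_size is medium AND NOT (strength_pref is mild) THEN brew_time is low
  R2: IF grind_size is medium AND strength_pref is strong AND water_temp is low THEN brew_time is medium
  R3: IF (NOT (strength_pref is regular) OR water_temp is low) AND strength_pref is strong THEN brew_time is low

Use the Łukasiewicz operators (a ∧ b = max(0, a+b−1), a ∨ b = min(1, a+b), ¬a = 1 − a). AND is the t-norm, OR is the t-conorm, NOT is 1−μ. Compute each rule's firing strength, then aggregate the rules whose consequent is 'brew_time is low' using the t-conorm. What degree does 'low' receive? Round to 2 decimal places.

R1: medium=0.05, ¬mild=1−0.49=0.51; AND[max(0, a+b−1)] → w = 0.00
R2: medium=0.05, strong=0.25, low=0.66; AND[max(0, a+b−1)] → w = 0.00
R3: (¬regular=1−0.87=0.13 OR low=0.66) = 0.79; AND[max(0, a+b−1)] with strong=0.25 → w = 0.04
Rules with consequent 'low': {R1, R3} → strengths 0.00, 0.04
Aggregate via t-conorm [min(1, a+b)]: 0.04

0.04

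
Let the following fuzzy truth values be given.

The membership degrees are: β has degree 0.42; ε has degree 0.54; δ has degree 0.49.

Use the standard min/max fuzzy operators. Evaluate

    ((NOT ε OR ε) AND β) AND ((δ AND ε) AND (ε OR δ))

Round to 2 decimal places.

0.42

NOT ε = 1 − 0.54 = 0.46
NOT ε OR ε = max(a, b) on (0.46, 0.54) = 0.54
(NOT ε OR ε) AND β = min(a, b) on (0.54, 0.42) = 0.42
δ AND ε = min(a, b) on (0.49, 0.54) = 0.49
ε OR δ = max(a, b) on (0.54, 0.49) = 0.54
(δ AND ε) AND (ε OR δ) = min(a, b) on (0.49, 0.54) = 0.49
((NOT ε OR ε) AND β) AND ((δ AND ε) AND (ε OR δ)) = min(a, b) on (0.42, 0.49) = 0.42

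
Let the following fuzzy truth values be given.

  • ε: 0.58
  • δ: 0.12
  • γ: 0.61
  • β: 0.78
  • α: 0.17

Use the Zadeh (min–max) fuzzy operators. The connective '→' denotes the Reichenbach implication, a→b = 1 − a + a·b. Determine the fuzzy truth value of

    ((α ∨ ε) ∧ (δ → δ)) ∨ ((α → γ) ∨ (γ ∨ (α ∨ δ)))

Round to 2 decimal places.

α ∨ ε = max(a, b) on (0.17, 0.58) = 0.58
δ → δ  [Reichenbach: 1 − a + a·b] with a=0.12, b=0.12 → 0.89
(α ∨ ε) ∧ (δ → δ) = min(a, b) on (0.58, 0.89) = 0.58
α → γ  [Reichenbach: 1 − a + a·b] with a=0.17, b=0.61 → 0.93
α ∨ δ = max(a, b) on (0.17, 0.12) = 0.17
γ ∨ (α ∨ δ) = max(a, b) on (0.61, 0.17) = 0.61
(α → γ) ∨ (γ ∨ (α ∨ δ)) = max(a, b) on (0.93, 0.61) = 0.93
((α ∨ ε) ∧ (δ → δ)) ∨ ((α → γ) ∨ (γ ∨ (α ∨ δ))) = max(a, b) on (0.58, 0.93) = 0.93

0.93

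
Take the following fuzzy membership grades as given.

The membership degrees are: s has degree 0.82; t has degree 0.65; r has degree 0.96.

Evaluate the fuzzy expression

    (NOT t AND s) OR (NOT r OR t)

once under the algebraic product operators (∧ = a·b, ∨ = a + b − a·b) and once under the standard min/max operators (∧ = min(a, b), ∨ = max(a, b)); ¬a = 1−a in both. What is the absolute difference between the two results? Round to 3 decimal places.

0.110

Under algebraic product:
  NOT t = 1 − 0.6500 = 0.3500
  NOT t AND s = a·b on (0.3500, 0.8200) = 0.2870
  NOT r = 1 − 0.9600 = 0.0400
  NOT r OR t = a + b − a·b on (0.0400, 0.6500) = 0.6640
  (NOT t AND s) OR (NOT r OR t) = a + b − a·b on (0.2870, 0.6640) = 0.7604
  → value = 0.7604
Under standard min/max:
  NOT t = 1 − 0.65 = 0.35
  NOT t AND s = min(a, b) on (0.35, 0.82) = 0.35
  NOT r = 1 − 0.96 = 0.04
  NOT r OR t = max(a, b) on (0.04, 0.65) = 0.65
  (NOT t AND s) OR (NOT r OR t) = max(a, b) on (0.35, 0.65) = 0.65
  → value = 0.6500
|0.7604 − 0.6500| = 0.110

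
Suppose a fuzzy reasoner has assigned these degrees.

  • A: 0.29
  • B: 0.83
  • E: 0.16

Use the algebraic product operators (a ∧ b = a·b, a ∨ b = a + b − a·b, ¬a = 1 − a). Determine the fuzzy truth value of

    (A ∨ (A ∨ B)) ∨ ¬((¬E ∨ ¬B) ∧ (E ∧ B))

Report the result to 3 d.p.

A ∨ B = a + b − a·b on (0.2900, 0.8300) = 0.8793
A ∨ (A ∨ B) = a + b − a·b on (0.2900, 0.8793) = 0.9143
¬E = 1 − 0.1600 = 0.8400
¬B = 1 − 0.8300 = 0.1700
¬E ∨ ¬B = a + b − a·b on (0.8400, 0.1700) = 0.8672
E ∧ B = a·b on (0.1600, 0.8300) = 0.1328
(¬E ∨ ¬B) ∧ (E ∧ B) = a·b on (0.8672, 0.1328) = 0.1152
¬((¬E ∨ ¬B) ∧ (E ∧ B)) = 1 − 0.1152 = 0.8848
(A ∨ (A ∨ B)) ∨ ¬((¬E ∨ ¬B) ∧ (E ∧ B)) = a + b − a·b on (0.9143, 0.8848) = 0.9901

0.990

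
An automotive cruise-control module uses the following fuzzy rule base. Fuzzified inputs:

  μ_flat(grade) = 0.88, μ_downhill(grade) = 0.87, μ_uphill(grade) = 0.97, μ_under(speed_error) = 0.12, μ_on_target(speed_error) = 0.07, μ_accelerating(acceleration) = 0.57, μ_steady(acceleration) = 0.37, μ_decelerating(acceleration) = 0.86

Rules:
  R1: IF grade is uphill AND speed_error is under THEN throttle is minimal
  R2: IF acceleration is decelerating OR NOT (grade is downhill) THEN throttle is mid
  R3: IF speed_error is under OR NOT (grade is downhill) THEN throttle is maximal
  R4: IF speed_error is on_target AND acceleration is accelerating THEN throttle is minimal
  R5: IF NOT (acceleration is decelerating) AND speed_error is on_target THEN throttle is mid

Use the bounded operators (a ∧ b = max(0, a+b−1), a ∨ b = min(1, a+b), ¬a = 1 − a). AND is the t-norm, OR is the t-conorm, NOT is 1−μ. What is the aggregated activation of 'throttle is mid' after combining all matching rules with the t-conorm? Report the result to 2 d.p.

R1: uphill=0.97, under=0.12; AND[max(0, a+b−1)] → w = 0.09
R2: decelerating=0.86, ¬downhill=1−0.87=0.13; OR[min(1, a+b)] → w = 0.99
R3: under=0.12, ¬downhill=1−0.87=0.13; OR[min(1, a+b)] → w = 0.25
R4: on_target=0.07, accelerating=0.57; AND[max(0, a+b−1)] → w = 0.00
R5: ¬decelerating=1−0.86=0.14, on_target=0.07; AND[max(0, a+b−1)] → w = 0.00
Rules with consequent 'mid': {R2, R5} → strengths 0.99, 0.00
Aggregate via t-conorm [min(1, a+b)]: 0.99

0.99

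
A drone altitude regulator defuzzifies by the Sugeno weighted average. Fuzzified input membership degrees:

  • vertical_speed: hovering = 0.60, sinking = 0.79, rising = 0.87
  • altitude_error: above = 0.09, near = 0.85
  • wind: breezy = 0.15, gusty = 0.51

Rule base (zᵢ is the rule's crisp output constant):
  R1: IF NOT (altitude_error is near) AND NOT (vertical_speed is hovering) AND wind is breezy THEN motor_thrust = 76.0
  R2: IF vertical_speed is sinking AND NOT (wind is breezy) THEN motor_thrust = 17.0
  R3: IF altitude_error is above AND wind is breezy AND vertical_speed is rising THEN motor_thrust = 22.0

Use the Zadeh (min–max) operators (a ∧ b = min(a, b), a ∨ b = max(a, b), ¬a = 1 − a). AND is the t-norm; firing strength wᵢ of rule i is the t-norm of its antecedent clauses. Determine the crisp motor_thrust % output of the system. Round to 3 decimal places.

26.029

R1 (z=76.0): ¬near=1−0.85=0.15, ¬hovering=1−0.60=0.40, breezy=0.15; AND[min(a, b)] → w = 0.15
R2 (z=17.0): sinking=0.79, ¬breezy=1−0.15=0.85; AND[min(a, b)] → w = 0.79
R3 (z=22.0): above=0.09, breezy=0.15, rising=0.87; AND[min(a, b)] → w = 0.09
Weighted average = (0.15·76.0 + 0.79·17.0 + 0.09·22.0) / (0.15 + 0.79 + 0.09)
  = 26.8100 / 1.0300 = 26.029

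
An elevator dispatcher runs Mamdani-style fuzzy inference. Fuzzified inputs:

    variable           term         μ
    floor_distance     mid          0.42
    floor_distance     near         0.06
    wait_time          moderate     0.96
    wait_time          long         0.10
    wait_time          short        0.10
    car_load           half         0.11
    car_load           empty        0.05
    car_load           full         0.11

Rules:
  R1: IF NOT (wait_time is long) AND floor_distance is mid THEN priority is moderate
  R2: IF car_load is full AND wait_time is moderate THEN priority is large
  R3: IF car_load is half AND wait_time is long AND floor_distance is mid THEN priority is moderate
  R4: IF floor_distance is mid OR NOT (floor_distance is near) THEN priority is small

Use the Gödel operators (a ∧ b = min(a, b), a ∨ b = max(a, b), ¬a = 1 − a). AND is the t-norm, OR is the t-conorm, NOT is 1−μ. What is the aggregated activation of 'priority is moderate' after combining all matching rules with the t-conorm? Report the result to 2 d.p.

0.42

R1: ¬long=1−0.10=0.90, mid=0.42; AND[min(a, b)] → w = 0.42
R2: full=0.11, moderate=0.96; AND[min(a, b)] → w = 0.11
R3: half=0.11, long=0.10, mid=0.42; AND[min(a, b)] → w = 0.10
R4: mid=0.42, ¬near=1−0.06=0.94; OR[max(a, b)] → w = 0.94
Rules with consequent 'moderate': {R1, R3} → strengths 0.42, 0.10
Aggregate via t-conorm [max(a, b)]: 0.42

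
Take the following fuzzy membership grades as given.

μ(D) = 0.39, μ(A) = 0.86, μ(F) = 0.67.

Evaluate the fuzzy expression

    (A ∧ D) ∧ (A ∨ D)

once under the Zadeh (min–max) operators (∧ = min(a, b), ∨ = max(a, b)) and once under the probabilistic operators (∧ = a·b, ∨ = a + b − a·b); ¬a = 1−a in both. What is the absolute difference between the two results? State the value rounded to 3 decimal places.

0.083

Under Zadeh (min–max):
  A ∧ D = min(a, b) on (0.86, 0.39) = 0.39
  A ∨ D = max(a, b) on (0.86, 0.39) = 0.86
  (A ∧ D) ∧ (A ∨ D) = min(a, b) on (0.39, 0.86) = 0.39
  → value = 0.3900
Under probabilistic:
  A ∧ D = a·b on (0.8600, 0.3900) = 0.3354
  A ∨ D = a + b − a·b on (0.8600, 0.3900) = 0.9146
  (A ∧ D) ∧ (A ∨ D) = a·b on (0.3354, 0.9146) = 0.3068
  → value = 0.3068
|0.3900 − 0.3068| = 0.083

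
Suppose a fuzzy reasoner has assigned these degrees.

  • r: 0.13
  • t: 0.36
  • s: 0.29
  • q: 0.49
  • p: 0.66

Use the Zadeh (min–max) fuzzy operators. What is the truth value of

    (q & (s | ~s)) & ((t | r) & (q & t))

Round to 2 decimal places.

~s = 1 − 0.29 = 0.71
s | ~s = max(a, b) on (0.29, 0.71) = 0.71
q & (s | ~s) = min(a, b) on (0.49, 0.71) = 0.49
t | r = max(a, b) on (0.36, 0.13) = 0.36
q & t = min(a, b) on (0.49, 0.36) = 0.36
(t | r) & (q & t) = min(a, b) on (0.36, 0.36) = 0.36
(q & (s | ~s)) & ((t | r) & (q & t)) = min(a, b) on (0.49, 0.36) = 0.36

0.36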